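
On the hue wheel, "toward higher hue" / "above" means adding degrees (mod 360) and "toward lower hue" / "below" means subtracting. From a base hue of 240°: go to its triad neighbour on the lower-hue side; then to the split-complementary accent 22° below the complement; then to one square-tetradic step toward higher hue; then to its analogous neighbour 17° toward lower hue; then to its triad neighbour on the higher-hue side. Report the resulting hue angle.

111°

240 − 120 = 120°   (triadic ↓)
120 + 158 = 278°   (split-comp 22° ↓)
278 + 90 = 368 → 368 − 360 = 8°   (square ↑)
8 − 17 = -9 → -9 + 360 = 351°   (analog 17° ↓)
351 + 120 = 471 → 471 − 360 = 111°   (triadic ↑)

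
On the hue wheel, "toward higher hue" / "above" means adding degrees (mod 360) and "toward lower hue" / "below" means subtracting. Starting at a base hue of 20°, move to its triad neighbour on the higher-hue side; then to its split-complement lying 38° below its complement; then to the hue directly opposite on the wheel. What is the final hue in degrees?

102°

20 + 120 = 140°   (triadic ↑)
140 + 142 = 282°   (split-comp 38° ↓)
282 + 180 = 462 → 462 − 360 = 102°   (complement)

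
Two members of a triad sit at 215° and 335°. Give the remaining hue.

A triad spaces three hues 120° apart.
The full set is {95°, 215°, 335°}.

95°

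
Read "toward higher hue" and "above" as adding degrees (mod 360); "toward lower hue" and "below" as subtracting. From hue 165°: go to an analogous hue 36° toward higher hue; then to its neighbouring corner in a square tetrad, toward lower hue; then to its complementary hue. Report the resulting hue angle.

291°

165 + 36 = 201°   (analog 36° ↑)
201 − 90 = 111°   (square ↓)
111 + 180 = 291°   (complement)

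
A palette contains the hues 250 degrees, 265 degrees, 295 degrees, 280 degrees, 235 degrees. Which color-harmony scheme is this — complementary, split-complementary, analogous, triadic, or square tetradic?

analogous

Sort the hues: 235°, 250°, 265°, 280°, 295°.
Successive gaps around the wheel: 15°, 15°, 15°, 15°, 300°.
A run of hues at equal small steps (15°) with one large closing gap is an analogous group.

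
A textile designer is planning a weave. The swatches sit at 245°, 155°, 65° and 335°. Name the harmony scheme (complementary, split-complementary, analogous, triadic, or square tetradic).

square tetradic

Sort the hues: 65°, 155°, 245°, 335°.
Successive gaps around the wheel: 90°, 90°, 90°, 90°.
Four hues every 90° form a square tetradic scheme.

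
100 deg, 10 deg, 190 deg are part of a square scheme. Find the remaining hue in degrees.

A square tetradic scheme places four hues every 90°.
The full set through 10° is {10°, 100°, 190°, 280°}.
Given {10°, 100°, 190°}, the missing hue is 280°.

280°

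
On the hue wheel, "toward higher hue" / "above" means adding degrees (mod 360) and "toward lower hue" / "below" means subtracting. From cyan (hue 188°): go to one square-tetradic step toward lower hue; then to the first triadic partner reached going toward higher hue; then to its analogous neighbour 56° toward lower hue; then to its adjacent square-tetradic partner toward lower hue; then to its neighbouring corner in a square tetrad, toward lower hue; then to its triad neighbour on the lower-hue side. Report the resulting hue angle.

222°

188 − 90 = 98°   (square ↓)
98 + 120 = 218°   (triadic ↑)
218 − 56 = 162°   (analog 56° ↓)
162 − 90 = 72°   (square ↓)
72 − 90 = -18 → -18 + 360 = 342°   (square ↓)
342 − 120 = 222°   (triadic ↓)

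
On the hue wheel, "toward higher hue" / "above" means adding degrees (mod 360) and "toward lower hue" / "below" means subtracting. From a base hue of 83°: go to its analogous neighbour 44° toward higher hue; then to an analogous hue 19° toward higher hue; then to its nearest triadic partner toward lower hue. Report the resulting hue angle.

83 + 44 = 127°   (analog 44° ↑)
127 + 19 = 146°   (analog 19° ↑)
146 − 120 = 26°   (triadic ↓)

26°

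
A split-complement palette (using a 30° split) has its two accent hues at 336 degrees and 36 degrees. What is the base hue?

The accents sit 30° either side of the complement, so the complement is their short-arc midpoint on the wheel.
Short-arc midpoint of 336° and 36°: 6°.
Base is 180° from the complement: 6 − 180 = -174 → -174 + 360 = 186°

186°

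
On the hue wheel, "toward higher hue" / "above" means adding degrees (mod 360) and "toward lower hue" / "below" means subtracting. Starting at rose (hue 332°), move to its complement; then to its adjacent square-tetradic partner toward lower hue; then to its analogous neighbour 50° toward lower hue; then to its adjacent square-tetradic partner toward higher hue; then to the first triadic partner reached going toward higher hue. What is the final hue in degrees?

+180° (complement): 332 + 180 = 512 → 512 − 360 = 152°
−90° (square ↓): 152 − 90 = 62°
−50° (analog 50° ↓): 62 − 50 = 12°
+90° (square ↑): 12 + 90 = 102°
+120° (triadic ↑): 102 + 120 = 222°

222°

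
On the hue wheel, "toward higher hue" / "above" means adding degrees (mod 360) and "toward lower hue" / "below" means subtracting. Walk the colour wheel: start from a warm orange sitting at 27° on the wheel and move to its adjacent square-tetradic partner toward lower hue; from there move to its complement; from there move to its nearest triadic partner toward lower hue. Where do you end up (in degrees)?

357°

−90° (square ↓): 27 − 90 = -63 → -63 + 360 = 297°
+180° (complement): 297 + 180 = 477 → 477 − 360 = 117°
−120° (triadic ↓): 117 − 120 = -3 → -3 + 360 = 357°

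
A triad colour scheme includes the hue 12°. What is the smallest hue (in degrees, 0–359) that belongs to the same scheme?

12°

A triad places three hues 120° apart.
The full set through 12° is {12°, 132°, 252°}.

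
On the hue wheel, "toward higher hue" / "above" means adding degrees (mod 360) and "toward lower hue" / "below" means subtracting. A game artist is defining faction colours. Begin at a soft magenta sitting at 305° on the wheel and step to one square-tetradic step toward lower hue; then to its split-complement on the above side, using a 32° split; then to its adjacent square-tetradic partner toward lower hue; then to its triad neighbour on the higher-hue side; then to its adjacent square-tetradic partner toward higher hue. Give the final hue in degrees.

−90° (square ↓): 305 − 90 = 215°
+212° (split-comp 32° ↑): 215 + 212 = 427 → 427 − 360 = 67°
−90° (square ↓): 67 − 90 = -23 → -23 + 360 = 337°
+120° (triadic ↑): 337 + 120 = 457 → 457 − 360 = 97°
+90° (square ↑): 97 + 90 = 187°

187°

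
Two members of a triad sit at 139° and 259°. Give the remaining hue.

19°

A triad spaces three hues 120° apart.
The full set is {19°, 139°, 259°}.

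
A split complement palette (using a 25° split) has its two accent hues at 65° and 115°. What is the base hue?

270°

The accents sit 25° either side of the complement, so the complement is their short-arc midpoint on the wheel.
Short-arc midpoint of 65° and 115°: 90°.
Base is 180° from the complement: 90 − 180 = -90 → -90 + 360 = 270°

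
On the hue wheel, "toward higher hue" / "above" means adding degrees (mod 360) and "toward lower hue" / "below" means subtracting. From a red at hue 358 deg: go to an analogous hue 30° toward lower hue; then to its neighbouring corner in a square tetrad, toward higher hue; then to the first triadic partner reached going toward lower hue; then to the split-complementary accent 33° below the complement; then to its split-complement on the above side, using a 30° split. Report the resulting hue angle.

295°

−30° (analog 30° ↓): 358 − 30 = 328°
+90° (square ↑): 328 + 90 = 418 → 418 − 360 = 58°
−120° (triadic ↓): 58 − 120 = -62 → -62 + 360 = 298°
+147° (split-comp 33° ↓): 298 + 147 = 445 → 445 − 360 = 85°
+210° (split-comp 30° ↑): 85 + 210 = 295°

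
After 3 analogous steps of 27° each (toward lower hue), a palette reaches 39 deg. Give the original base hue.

3 steps of 27° (toward lower hue) give a net shift of −81°.
Start = end − shift: 39 + 81 = 120°

120°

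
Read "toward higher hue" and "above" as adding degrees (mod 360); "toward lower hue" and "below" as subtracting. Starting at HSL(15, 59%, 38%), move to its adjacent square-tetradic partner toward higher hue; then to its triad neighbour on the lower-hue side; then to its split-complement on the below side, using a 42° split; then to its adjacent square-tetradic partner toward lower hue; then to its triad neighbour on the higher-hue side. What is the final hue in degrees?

+90° (square ↑): 15 + 90 = 105°
−120° (triadic ↓): 105 − 120 = -15 → -15 + 360 = 345°
+138° (split-comp 42° ↓): 345 + 138 = 483 → 483 − 360 = 123°
−90° (square ↓): 123 − 90 = 33°
+120° (triadic ↑): 33 + 120 = 153°

153°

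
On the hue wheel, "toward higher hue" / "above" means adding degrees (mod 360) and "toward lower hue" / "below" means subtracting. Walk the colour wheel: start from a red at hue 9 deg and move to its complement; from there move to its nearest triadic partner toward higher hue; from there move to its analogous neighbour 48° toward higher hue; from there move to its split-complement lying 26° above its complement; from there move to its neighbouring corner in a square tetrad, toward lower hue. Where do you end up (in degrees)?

+180° (complement): 9 + 180 = 189°
+120° (triadic ↑): 189 + 120 = 309°
+48° (analog 48° ↑): 309 + 48 = 357°
+206° (split-comp 26° ↑): 357 + 206 = 563 → 563 − 360 = 203°
−90° (square ↓): 203 − 90 = 113°

113°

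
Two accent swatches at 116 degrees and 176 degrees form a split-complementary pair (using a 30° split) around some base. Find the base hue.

The accents sit 30° either side of the complement, so the complement is their short-arc midpoint on the wheel.
Short-arc midpoint of 116° and 176°: 146°.
Base is 180° from the complement: 146 − 180 = -34 → -34 + 360 = 326°

326°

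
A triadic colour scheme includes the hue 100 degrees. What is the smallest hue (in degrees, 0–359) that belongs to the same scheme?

A triad places three hues 120° apart.
The full set through 100° is {100°, 220°, 340°}.

100°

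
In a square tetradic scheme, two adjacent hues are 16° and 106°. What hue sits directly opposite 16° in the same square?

196°

A square tetradic scheme places four hues 90° apart; opposite corners are 180° apart.
16 + 180 = 196°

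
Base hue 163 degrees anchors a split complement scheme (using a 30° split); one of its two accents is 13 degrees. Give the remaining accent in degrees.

313°

Split-complementary hues sit 30° either side of the complement.
Complement of the base 163°: 163 + 180 = 343°
The given accent 13° is 30° one side of 343°; the other accent sits 30° the other side: 343 − 30 = 313°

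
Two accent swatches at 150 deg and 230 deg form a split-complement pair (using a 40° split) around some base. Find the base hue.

The accents sit 40° either side of the complement, so the complement is their short-arc midpoint on the wheel.
Short-arc midpoint of 150° and 230°: 190°.
Base is 180° from the complement: 190 − 180 = 10°

10°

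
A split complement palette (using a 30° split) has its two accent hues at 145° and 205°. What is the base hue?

355°

The accents sit 30° either side of the complement, so the complement is their short-arc midpoint on the wheel.
Short-arc midpoint of 145° and 205°: 175°.
Base is 180° from the complement: 175 − 180 = -5 → -5 + 360 = 355°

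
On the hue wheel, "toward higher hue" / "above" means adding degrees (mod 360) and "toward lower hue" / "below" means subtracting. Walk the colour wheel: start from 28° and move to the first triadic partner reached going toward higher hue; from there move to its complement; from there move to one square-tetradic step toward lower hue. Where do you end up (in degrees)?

238°

triadic ↑ +120°: 28 + 120 = 148°
complement +180°: 148 + 180 = 328°
square ↓ −90°: 328 − 90 = 238°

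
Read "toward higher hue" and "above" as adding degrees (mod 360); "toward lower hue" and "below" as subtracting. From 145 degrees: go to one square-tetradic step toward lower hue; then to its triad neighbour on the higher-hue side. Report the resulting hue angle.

175°

−90° (square ↓): 145 − 90 = 55°
+120° (triadic ↑): 55 + 120 = 175°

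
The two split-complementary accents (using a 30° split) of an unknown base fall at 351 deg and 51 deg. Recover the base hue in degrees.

201°

The accents sit 30° either side of the complement, so the complement is their short-arc midpoint on the wheel.
Short-arc midpoint of 351° and 51°: 21°.
Base is 180° from the complement: 21 − 180 = -159 → -159 + 360 = 201°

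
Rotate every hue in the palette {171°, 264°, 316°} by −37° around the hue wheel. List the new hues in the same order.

134°, 227°, 279°

171 − 37 = 134°
264 − 37 = 227°
316 − 37 = 279°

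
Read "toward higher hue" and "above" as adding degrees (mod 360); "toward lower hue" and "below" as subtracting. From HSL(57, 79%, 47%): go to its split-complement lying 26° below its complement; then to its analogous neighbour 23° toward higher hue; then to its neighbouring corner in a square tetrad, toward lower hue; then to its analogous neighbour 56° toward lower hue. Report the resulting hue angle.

+154° (split-comp 26° ↓): 57 + 154 = 211°
+23° (analog 23° ↑): 211 + 23 = 234°
−90° (square ↓): 234 − 90 = 144°
−56° (analog 56° ↓): 144 − 56 = 88°

88°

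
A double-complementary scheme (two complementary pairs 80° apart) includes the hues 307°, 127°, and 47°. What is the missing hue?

A rectangular tetradic uses two complementary pairs 80° apart: offsets 0°, 80°, 180°, 260°.
Among {47°, 127°, 307°}, 307° and 127° are a 180° pair.
The remaining hue 47° needs its own complement: 47 + 180 = 227°

227°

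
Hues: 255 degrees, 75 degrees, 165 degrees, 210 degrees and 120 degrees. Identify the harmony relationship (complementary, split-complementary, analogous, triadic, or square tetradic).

Sort the hues: 75°, 120°, 165°, 210°, 255°.
Successive gaps around the wheel: 45°, 45°, 45°, 45°, 180°.
A run of hues at equal small steps (45°) with one large closing gap is an analogous group.

analogous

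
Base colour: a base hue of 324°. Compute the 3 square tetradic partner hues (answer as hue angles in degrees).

54°, 144° and 234°

324 + 90 = 414 → 414 − 360 = 54°
324 + 180 = 504 → 504 − 360 = 144°
324 + 270 = 594 → 594 − 360 = 234°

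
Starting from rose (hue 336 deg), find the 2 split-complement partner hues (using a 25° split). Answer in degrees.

Split-complementary hues sit 25° either side of the complement.
Complement of 336 deg: 336 + 180 = 516 → 516 − 360 = 156°
156 − 25 = 131°
156 + 25 = 181°

131° and 181°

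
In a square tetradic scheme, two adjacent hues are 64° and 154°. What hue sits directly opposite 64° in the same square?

A square tetradic scheme places four hues 90° apart; opposite corners are 180° apart.
64 + 180 = 244°

244°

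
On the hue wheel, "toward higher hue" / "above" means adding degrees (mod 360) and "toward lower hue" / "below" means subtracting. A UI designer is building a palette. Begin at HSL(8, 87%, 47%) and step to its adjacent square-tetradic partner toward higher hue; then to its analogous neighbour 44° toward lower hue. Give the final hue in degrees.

square ↑ +90°: 8 + 90 = 98°
analog 44° ↓ −44°: 98 − 44 = 54°

54°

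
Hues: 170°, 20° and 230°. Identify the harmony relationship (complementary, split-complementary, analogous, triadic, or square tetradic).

Sort the hues: 20°, 170°, 230°.
Successive gaps around the wheel: 150°, 60°, 150°.
Two 150° gaps and one 60° gap — a base hue opposite a pair of accents 30° either side of its complement — is the split-complementary pattern.

split-complementary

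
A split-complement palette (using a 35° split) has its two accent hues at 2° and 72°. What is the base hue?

The accents sit 35° either side of the complement, so the complement is their short-arc midpoint on the wheel.
Short-arc midpoint of 2° and 72°: 37°.
Base is 180° from the complement: 37 − 180 = -143 → -143 + 360 = 217°

217°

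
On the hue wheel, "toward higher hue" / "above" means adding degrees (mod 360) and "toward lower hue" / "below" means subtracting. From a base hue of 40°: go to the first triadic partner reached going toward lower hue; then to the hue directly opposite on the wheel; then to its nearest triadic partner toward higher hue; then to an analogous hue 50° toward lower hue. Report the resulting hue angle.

170°

40 − 120 = -80 → -80 + 360 = 280°   (triadic ↓)
280 + 180 = 460 → 460 − 360 = 100°   (complement)
100 + 120 = 220°   (triadic ↑)
220 − 50 = 170°   (analog 50° ↓)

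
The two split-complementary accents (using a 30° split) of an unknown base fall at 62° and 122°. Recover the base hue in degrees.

272°

The accents sit 30° either side of the complement, so the complement is their short-arc midpoint on the wheel.
Short-arc midpoint of 62° and 122°: 92°.
Base is 180° from the complement: 92 − 180 = -88 → -88 + 360 = 272°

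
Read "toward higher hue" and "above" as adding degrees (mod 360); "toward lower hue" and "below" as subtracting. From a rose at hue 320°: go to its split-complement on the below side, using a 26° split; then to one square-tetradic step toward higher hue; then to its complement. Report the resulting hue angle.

24°

split-comp 26° ↓ +154°: 320 + 154 = 474 → 474 − 360 = 114°
square ↑ +90°: 114 + 90 = 204°
complement +180°: 204 + 180 = 384 → 384 − 360 = 24°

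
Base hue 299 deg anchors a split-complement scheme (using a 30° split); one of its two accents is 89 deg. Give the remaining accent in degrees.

149°

Split-complementary hues sit 30° either side of the complement.
Complement of the base 299°: 299 + 180 = 479 → 479 − 360 = 119°
The given accent 89° is 30° one side of 119°; the other accent sits 30° the other side: 119 + 30 = 149°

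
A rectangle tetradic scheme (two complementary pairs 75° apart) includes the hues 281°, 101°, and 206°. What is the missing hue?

A rectangular tetradic uses two complementary pairs 75° apart: offsets 0°, 75°, 180°, 255°.
Among {101°, 206°, 281°}, 281° and 101° are a 180° pair.
The remaining hue 206° needs its own complement: 206 + 180 = 386 → 386 − 360 = 26°

26°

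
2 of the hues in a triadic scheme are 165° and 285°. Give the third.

A triad places three hues 120° apart.
The full set through 165° is {45°, 165°, 285°}.
Given {165°, 285°}, the missing hue is 45°.

45°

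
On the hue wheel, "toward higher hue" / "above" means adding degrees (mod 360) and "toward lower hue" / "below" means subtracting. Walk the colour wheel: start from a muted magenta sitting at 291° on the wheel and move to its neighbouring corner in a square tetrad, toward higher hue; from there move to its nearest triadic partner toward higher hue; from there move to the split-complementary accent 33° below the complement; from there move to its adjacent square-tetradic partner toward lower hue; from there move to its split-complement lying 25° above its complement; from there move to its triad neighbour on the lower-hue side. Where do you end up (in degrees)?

283°

square ↑ +90°: 291 + 90 = 381 → 381 − 360 = 21°
triadic ↑ +120°: 21 + 120 = 141°
split-comp 33° ↓ +147°: 141 + 147 = 288°
square ↓ −90°: 288 − 90 = 198°
split-comp 25° ↑ +205°: 198 + 205 = 403 → 403 − 360 = 43°
triadic ↓ −120°: 43 − 120 = -77 → -77 + 360 = 283°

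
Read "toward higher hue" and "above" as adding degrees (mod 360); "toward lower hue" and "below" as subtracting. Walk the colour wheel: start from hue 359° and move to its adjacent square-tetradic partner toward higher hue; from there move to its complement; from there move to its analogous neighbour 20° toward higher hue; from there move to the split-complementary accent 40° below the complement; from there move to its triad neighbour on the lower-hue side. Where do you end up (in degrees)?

square ↑ +90°: 359 + 90 = 449 → 449 − 360 = 89°
complement +180°: 89 + 180 = 269°
analog 20° ↑ +20°: 269 + 20 = 289°
split-comp 40° ↓ +140°: 289 + 140 = 429 → 429 − 360 = 69°
triadic ↓ −120°: 69 − 120 = -51 → -51 + 360 = 309°

309°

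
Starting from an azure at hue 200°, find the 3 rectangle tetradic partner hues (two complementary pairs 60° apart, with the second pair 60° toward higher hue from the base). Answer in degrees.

260°, 20°, 80°

A rectangular tetradic uses two complementary pairs 60° apart: offsets 0°, 60°, 180°, 240°.
200 + 60 = 260°
200 + 180 = 380 → 380 − 360 = 20°
200 + 240 = 440 → 440 − 360 = 80°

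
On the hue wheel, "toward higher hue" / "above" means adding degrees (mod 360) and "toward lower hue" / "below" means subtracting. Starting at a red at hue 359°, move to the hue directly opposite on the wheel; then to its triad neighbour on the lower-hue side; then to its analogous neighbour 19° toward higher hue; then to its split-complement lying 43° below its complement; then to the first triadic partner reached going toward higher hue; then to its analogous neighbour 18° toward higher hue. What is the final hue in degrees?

353°

359 + 180 = 539 → 539 − 360 = 179°   (complement)
179 − 120 = 59°   (triadic ↓)
59 + 19 = 78°   (analog 19° ↑)
78 + 137 = 215°   (split-comp 43° ↓)
215 + 120 = 335°   (triadic ↑)
335 + 18 = 353°   (analog 18° ↑)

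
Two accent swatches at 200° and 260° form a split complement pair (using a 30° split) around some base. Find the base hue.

50°

The accents sit 30° either side of the complement, so the complement is their short-arc midpoint on the wheel.
Short-arc midpoint of 200° and 260°: 230°.
Base is 180° from the complement: 230 − 180 = 50°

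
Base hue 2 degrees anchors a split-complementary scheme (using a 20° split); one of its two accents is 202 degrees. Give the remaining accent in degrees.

Split-complementary hues sit 20° either side of the complement.
Complement of the base 2°: 2 + 180 = 182°
The given accent 202° is 20° one side of 182°; the other accent sits 20° the other side: 182 − 20 = 162°

162°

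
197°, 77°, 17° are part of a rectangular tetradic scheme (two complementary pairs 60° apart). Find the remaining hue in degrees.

257°

A rectangular tetradic uses two complementary pairs 60° apart: offsets 0°, 60°, 180°, 240°.
Among {17°, 77°, 197°}, 17° and 197° are a 180° pair.
The remaining hue 77° needs its own complement: 77 + 180 = 257°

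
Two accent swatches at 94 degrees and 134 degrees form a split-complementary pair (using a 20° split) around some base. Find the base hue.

294°

The accents sit 20° either side of the complement, so the complement is their short-arc midpoint on the wheel.
Short-arc midpoint of 94° and 134°: 114°.
Base is 180° from the complement: 114 − 180 = -66 → -66 + 360 = 294°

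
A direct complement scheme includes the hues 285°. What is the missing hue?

105°

The complement sits 180° across the wheel.
The full set through 285° is {105°, 285°}.
Given {285°}, the missing hue is 105°.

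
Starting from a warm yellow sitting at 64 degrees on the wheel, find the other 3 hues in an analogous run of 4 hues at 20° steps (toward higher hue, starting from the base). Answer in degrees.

Analogous hues sit every 20° along the wheel.
64 + 20 = 84°
64 + 40 = 104°
64 + 60 = 124°

84°, 104°, and 124°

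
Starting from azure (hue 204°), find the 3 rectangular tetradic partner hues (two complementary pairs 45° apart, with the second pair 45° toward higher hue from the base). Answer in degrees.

A rectangular tetradic uses two complementary pairs 45° apart: offsets 0°, 45°, 180°, 225°.
204 + 45 = 249°
204 + 180 = 384 → 384 − 360 = 24°
204 + 225 = 429 → 429 − 360 = 69°

249°, 24° and 69°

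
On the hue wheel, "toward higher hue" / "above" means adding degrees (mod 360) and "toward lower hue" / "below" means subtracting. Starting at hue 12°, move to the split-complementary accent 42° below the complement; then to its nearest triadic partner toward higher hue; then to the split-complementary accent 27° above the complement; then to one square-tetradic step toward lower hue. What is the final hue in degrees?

27°

split-comp 42° ↓ +138°: 12 + 138 = 150°
triadic ↑ +120°: 150 + 120 = 270°
split-comp 27° ↑ +207°: 270 + 207 = 477 → 477 − 360 = 117°
square ↓ −90°: 117 − 90 = 27°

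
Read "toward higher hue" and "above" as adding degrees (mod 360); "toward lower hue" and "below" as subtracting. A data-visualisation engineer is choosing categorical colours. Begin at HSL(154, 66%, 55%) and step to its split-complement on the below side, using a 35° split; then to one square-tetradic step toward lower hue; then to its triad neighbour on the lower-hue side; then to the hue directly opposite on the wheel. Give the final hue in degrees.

154 + 145 = 299°   (split-comp 35° ↓)
299 − 90 = 209°   (square ↓)
209 − 120 = 89°   (triadic ↓)
89 + 180 = 269°   (complement)

269°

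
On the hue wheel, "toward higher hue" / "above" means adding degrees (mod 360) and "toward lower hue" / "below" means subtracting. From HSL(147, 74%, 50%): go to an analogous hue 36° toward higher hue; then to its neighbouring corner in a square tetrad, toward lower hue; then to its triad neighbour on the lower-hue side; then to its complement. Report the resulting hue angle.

153°

analog 36° ↑ +36°: 147 + 36 = 183°
square ↓ −90°: 183 − 90 = 93°
triadic ↓ −120°: 93 − 120 = -27 → -27 + 360 = 333°
complement +180°: 333 + 180 = 513 → 513 − 360 = 153°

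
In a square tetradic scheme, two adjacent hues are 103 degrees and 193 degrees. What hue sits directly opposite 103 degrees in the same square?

283°

A square tetradic scheme places four hues 90° apart; opposite corners are 180° apart.
103 + 180 = 283°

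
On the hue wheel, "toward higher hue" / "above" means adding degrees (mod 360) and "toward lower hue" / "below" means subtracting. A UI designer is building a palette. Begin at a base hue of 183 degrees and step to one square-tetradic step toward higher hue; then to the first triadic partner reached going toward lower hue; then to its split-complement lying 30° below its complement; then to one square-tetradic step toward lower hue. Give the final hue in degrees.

213°

183 + 90 = 273°   (square ↑)
273 − 120 = 153°   (triadic ↓)
153 + 150 = 303°   (split-comp 30° ↓)
303 − 90 = 213°   (square ↓)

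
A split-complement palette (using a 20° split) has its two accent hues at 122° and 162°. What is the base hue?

The accents sit 20° either side of the complement, so the complement is their short-arc midpoint on the wheel.
Short-arc midpoint of 122° and 162°: 142°.
Base is 180° from the complement: 142 − 180 = -38 → -38 + 360 = 322°

322°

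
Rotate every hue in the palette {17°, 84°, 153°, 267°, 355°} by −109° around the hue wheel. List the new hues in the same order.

17 − 109 = -92 → -92 + 360 = 268°
84 − 109 = -25 → -25 + 360 = 335°
153 − 109 = 44°
267 − 109 = 158°
355 − 109 = 246°

268°, 335°, 44°, 158°, 246°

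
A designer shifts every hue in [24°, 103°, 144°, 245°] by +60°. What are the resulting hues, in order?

24 + 60 = 84°
103 + 60 = 163°
144 + 60 = 204°
245 + 60 = 305°

84°, 163°, 204°, 305°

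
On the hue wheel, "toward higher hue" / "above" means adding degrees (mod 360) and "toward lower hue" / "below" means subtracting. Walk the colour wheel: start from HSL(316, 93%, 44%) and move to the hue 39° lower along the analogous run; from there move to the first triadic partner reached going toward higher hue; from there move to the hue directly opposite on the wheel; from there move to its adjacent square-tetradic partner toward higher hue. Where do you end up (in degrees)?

307°

analog 39° ↓ −39°: 316 − 39 = 277°
triadic ↑ +120°: 277 + 120 = 397 → 397 − 360 = 37°
complement +180°: 37 + 180 = 217°
square ↑ +90°: 217 + 90 = 307°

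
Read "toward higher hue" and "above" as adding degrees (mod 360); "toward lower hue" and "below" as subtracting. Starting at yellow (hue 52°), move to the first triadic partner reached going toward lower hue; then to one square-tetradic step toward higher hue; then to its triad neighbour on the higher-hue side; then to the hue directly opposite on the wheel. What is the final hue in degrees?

triadic ↓ −120°: 52 − 120 = -68 → -68 + 360 = 292°
square ↑ +90°: 292 + 90 = 382 → 382 − 360 = 22°
triadic ↑ +120°: 22 + 120 = 142°
complement +180°: 142 + 180 = 322°

322°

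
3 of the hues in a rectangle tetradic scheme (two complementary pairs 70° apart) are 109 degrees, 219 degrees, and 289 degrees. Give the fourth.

A rectangular tetradic uses two complementary pairs 70° apart: offsets 0°, 70°, 180°, 250°.
Among {109°, 219°, 289°}, 109° and 289° are a 180° pair.
The remaining hue 219° needs its own complement: 219 + 180 = 399 → 399 − 360 = 39°

39°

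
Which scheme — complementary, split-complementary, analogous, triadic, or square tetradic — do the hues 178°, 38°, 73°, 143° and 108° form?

analogous

Sort the hues: 38°, 73°, 108°, 143°, 178°.
Successive gaps around the wheel: 35°, 35°, 35°, 35°, 220°.
A run of hues at equal small steps (35°) with one large closing gap is an analogous group.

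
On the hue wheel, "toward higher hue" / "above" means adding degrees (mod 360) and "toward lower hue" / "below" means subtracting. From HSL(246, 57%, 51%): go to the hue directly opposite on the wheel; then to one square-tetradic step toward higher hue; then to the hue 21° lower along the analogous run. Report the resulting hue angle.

135°

+180° (complement): 246 + 180 = 426 → 426 − 360 = 66°
+90° (square ↑): 66 + 90 = 156°
−21° (analog 21° ↓): 156 − 21 = 135°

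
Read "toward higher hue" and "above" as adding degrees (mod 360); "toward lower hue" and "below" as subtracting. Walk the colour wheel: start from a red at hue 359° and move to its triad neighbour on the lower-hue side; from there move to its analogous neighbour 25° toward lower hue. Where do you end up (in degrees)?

triadic ↓ −120°: 359 − 120 = 239°
analog 25° ↓ −25°: 239 − 25 = 214°

214°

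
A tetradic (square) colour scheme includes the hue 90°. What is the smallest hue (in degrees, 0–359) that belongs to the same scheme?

A square tetradic scheme places four hues every 90°.
The full set through 90° is {0°, 90°, 180°, 270°}.

0°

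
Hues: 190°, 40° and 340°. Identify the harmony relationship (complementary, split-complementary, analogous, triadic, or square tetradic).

split-complementary

Sort the hues: 40°, 190°, 340°.
Successive gaps around the wheel: 150°, 150°, 60°.
Two 150° gaps and one 60° gap — a base hue opposite a pair of accents 30° either side of its complement — is the split-complementary pattern.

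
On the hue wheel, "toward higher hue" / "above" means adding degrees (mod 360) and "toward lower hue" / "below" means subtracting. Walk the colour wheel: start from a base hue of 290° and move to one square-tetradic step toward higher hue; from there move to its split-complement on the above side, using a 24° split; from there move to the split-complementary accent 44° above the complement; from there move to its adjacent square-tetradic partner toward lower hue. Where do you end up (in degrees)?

358°

square ↑ +90°: 290 + 90 = 380 → 380 − 360 = 20°
split-comp 24° ↑ +204°: 20 + 204 = 224°
split-comp 44° ↑ +224°: 224 + 224 = 448 → 448 − 360 = 88°
square ↓ −90°: 88 − 90 = -2 → -2 + 360 = 358°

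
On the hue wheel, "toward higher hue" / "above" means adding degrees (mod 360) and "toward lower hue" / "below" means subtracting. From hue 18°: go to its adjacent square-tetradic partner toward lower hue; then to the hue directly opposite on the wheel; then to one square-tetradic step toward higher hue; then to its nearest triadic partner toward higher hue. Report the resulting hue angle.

square ↓ −90°: 18 − 90 = -72 → -72 + 360 = 288°
complement +180°: 288 + 180 = 468 → 468 − 360 = 108°
square ↑ +90°: 108 + 90 = 198°
triadic ↑ +120°: 198 + 120 = 318°

318°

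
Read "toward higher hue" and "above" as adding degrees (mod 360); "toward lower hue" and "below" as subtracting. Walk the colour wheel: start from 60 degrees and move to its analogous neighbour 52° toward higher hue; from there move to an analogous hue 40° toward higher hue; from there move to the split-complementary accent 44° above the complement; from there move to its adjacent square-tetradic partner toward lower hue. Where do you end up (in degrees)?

286°

+52° (analog 52° ↑): 60 + 52 = 112°
+40° (analog 40° ↑): 112 + 40 = 152°
+224° (split-comp 44° ↑): 152 + 224 = 376 → 376 − 360 = 16°
−90° (square ↓): 16 − 90 = -74 → -74 + 360 = 286°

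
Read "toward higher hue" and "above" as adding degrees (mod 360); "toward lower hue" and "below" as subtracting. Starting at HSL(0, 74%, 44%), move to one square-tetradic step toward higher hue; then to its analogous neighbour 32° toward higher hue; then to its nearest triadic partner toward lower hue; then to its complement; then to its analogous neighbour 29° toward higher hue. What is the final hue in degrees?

211°

+90° (square ↑): 0 + 90 = 90°
+32° (analog 32° ↑): 90 + 32 = 122°
−120° (triadic ↓): 122 − 120 = 2°
+180° (complement): 2 + 180 = 182°
+29° (analog 29° ↑): 182 + 29 = 211°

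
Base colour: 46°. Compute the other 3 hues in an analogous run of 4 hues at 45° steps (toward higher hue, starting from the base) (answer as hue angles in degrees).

91°, 136° and 181°

Analogous hues sit every 45° along the wheel.
46 + 45 = 91°
46 + 90 = 136°
46 + 135 = 181°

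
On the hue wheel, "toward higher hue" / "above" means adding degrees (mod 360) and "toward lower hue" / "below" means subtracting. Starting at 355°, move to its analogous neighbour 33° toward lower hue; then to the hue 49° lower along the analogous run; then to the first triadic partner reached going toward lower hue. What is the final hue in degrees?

153°

analog 33° ↓ −33°: 355 − 33 = 322°
analog 49° ↓ −49°: 322 − 49 = 273°
triadic ↓ −120°: 273 − 120 = 153°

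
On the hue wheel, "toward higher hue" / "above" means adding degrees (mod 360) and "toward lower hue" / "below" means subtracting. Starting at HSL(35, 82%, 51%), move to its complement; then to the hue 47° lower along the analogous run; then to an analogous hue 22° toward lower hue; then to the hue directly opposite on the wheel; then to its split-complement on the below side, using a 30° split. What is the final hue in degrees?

35 + 180 = 215°   (complement)
215 − 47 = 168°   (analog 47° ↓)
168 − 22 = 146°   (analog 22° ↓)
146 + 180 = 326°   (complement)
326 + 150 = 476 → 476 − 360 = 116°   (split-comp 30° ↓)

116°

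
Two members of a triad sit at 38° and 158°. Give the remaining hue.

278°

A triad spaces three hues 120° apart.
The full set is {38°, 158°, 278°}.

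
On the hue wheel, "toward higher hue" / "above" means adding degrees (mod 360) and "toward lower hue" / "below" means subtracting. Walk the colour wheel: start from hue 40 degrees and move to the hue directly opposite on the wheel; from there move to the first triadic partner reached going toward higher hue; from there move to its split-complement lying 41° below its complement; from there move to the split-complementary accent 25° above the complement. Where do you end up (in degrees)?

324°

+180° (complement): 40 + 180 = 220°
+120° (triadic ↑): 220 + 120 = 340°
+139° (split-comp 41° ↓): 340 + 139 = 479 → 479 − 360 = 119°
+205° (split-comp 25° ↑): 119 + 205 = 324°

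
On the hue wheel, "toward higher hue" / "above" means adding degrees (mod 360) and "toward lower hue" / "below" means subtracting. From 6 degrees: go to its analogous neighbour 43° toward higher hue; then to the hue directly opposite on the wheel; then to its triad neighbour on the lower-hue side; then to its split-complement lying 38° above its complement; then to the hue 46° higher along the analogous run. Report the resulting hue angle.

13°

6 + 43 = 49°   (analog 43° ↑)
49 + 180 = 229°   (complement)
229 − 120 = 109°   (triadic ↓)
109 + 218 = 327°   (split-comp 38° ↑)
327 + 46 = 373 → 373 − 360 = 13°   (analog 46° ↑)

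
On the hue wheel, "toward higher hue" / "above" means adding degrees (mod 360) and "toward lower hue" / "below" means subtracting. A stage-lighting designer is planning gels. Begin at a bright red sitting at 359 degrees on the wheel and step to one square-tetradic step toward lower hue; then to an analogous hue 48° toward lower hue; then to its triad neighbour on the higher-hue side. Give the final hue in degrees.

359 − 90 = 269°   (square ↓)
269 − 48 = 221°   (analog 48° ↓)
221 + 120 = 341°   (triadic ↑)

341°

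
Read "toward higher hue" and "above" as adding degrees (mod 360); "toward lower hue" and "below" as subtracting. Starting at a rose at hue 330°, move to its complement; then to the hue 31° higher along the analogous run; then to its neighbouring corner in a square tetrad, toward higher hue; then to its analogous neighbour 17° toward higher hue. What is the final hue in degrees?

complement +180°: 330 + 180 = 510 → 510 − 360 = 150°
analog 31° ↑ +31°: 150 + 31 = 181°
square ↑ +90°: 181 + 90 = 271°
analog 17° ↑ +17°: 271 + 17 = 288°

288°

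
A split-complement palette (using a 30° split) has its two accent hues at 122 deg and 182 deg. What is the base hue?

The accents sit 30° either side of the complement, so the complement is their short-arc midpoint on the wheel.
Short-arc midpoint of 122° and 182°: 152°.
Base is 180° from the complement: 152 − 180 = -28 → -28 + 360 = 332°

332°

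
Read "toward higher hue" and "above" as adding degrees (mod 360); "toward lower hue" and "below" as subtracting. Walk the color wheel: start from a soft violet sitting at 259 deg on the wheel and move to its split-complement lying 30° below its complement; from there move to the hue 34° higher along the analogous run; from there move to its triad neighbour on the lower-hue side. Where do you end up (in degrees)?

323°

split-comp 30° ↓ +150°: 259 + 150 = 409 → 409 − 360 = 49°
analog 34° ↑ +34°: 49 + 34 = 83°
triadic ↓ −120°: 83 − 120 = -37 → -37 + 360 = 323°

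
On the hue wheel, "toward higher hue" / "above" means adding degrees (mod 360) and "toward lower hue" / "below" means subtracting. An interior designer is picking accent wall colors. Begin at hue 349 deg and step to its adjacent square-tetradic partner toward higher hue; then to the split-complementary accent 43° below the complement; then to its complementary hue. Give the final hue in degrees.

36°

square ↑ +90°: 349 + 90 = 439 → 439 − 360 = 79°
split-comp 43° ↓ +137°: 79 + 137 = 216°
complement +180°: 216 + 180 = 396 → 396 − 360 = 36°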